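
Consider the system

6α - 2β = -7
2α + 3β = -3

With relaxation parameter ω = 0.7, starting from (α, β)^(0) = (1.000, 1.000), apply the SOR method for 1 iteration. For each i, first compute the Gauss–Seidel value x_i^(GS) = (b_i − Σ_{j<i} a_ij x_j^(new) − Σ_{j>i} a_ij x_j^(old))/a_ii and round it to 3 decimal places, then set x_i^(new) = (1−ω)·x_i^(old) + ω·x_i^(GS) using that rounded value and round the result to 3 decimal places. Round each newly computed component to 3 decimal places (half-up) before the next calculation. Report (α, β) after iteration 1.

(-0.283, -0.268)

Iteration 1:
  α: GS value = (-7 - (-2)·1.000) / (6) = -0.833;  α ← (1−ω)·1.000 + ω·-0.833 = -0.283
  β: GS value = (-3 - (2)·-0.283) / (3) = -0.811;  β ← (1−ω)·1.000 + ω·-0.811 = -0.268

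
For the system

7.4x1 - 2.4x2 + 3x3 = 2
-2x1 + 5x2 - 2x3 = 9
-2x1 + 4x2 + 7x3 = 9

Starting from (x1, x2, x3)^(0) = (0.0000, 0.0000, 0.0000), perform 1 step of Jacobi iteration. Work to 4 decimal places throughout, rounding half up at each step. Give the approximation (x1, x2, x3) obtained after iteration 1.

(0.2703, 1.8000, 1.2857)

Iteration 1:
  x1 = (2 - (-2.4)·0.0000 - (3)·0.0000) / (7.4) = 0.2703
  x2 = (9 - (-2)·0.0000 - (-2)·0.0000) / (5) = 1.8000
  x3 = (9 - (-2)·0.0000 - (4)·0.0000) / (7) = 1.2857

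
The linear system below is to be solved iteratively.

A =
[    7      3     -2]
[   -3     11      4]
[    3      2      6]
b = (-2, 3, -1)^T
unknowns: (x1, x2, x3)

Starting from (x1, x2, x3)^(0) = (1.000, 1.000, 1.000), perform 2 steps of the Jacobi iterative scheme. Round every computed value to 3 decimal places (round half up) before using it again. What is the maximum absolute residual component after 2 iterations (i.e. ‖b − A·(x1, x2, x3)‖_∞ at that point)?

4.604

Iteration 1:
  x1 = (-2 - (3)·1.000 - (-2)·1.000) / (7) = -0.429
  x2 = (3 - (-3)·1.000 - (4)·1.000) / (11) = 0.182
  x3 = (-1 - (3)·1.000 - (2)·1.000) / (6) = -1.000
Iteration 2:
  x1 = (-2 - (3)·0.182 - (-2)·-1.000) / (7) = -0.649
  x2 = (3 - (-3)·-0.429 - (4)·-1.000) / (11) = 0.519
  x3 = (-1 - (3)·-0.429 - (2)·0.182) / (6) = -0.013
Residual b − A·x = (0.960, -4.604, -0.013); ∞-norm = 4.604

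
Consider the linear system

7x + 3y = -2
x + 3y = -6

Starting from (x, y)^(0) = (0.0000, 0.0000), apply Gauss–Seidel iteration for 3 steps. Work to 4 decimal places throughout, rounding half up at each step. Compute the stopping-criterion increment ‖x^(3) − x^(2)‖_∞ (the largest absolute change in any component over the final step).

0.1166

Iteration 1:
  x = (-2 - (3)·0.0000) / (7) = -0.2857
  y = (-6 - (1)·-0.2857) / (3) = -1.9048
Iteration 2:
  x = (-2 - (3)·-1.9048) / (7) = 0.5306
  y = (-6 - (1)·0.5306) / (3) = -2.1769
Iteration 3:
  x = (-2 - (3)·-2.1769) / (7) = 0.6472
  y = (-6 - (1)·0.6472) / (3) = -2.2157
Change: (0.1166, -0.0388) → max |·| = 0.1166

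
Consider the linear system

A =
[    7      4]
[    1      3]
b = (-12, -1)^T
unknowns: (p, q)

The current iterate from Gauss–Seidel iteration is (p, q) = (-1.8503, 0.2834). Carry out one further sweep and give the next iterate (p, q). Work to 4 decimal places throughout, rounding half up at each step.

(-1.8762, 0.2921)

One sweep:
  p = (-12 - (4)·0.2834) / (7) = -1.8762
  q = (-1 - (1)·-1.8762) / (3) = 0.2921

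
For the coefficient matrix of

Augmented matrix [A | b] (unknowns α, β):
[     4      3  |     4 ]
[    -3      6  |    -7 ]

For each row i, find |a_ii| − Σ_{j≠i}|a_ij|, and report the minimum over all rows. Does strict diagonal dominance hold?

row 1: |4| − (3) = 1
row 2: |6| − (3) = 3
minimum over rows = 1 → strictly diagonally dominant (convergence guaranteed)

1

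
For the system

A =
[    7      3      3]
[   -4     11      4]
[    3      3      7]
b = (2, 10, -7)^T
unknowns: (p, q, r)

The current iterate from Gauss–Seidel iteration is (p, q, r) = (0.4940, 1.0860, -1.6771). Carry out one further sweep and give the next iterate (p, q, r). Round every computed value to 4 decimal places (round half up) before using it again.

One sweep:
  p = (2 - (3)·1.0860 - (3)·-1.6771) / (7) = 0.5390
  q = (10 - (-4)·0.5390 - (4)·-1.6771) / (11) = 1.7149
  r = (-7 - (3)·0.5390 - (3)·1.7149) / (7) = -1.9660

(0.5390, 1.7149, -1.9660)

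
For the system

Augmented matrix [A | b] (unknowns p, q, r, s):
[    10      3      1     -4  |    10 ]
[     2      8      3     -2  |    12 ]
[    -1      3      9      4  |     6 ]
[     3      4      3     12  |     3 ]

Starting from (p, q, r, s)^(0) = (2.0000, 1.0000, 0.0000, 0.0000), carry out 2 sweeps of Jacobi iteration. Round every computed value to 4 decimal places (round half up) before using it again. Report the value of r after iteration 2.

0.6704

Iteration 1:
  p = (10 - (3)·1.0000 - (1)·0.0000 - (-4)·0.0000) / (10) = 0.7000
  q = (12 - (2)·2.0000 - (3)·0.0000 - (-2)·0.0000) / (8) = 1.0000
  r = (6 - (-1)·2.0000 - (3)·1.0000 - (4)·0.0000) / (9) = 0.5556
  s = (3 - (3)·2.0000 - (4)·1.0000 - (3)·0.0000) / (12) = -0.5833
Iteration 2:
  p = (10 - (3)·1.0000 - (1)·0.5556 - (-4)·-0.5833) / (10) = 0.4111
  q = (12 - (2)·0.7000 - (3)·0.5556 - (-2)·-0.5833) / (8) = 0.9708
  r = (6 - (-1)·0.7000 - (3)·1.0000 - (4)·-0.5833) / (9) = 0.6704
  s = (3 - (3)·0.7000 - (4)·1.0000 - (3)·0.5556) / (12) = -0.3972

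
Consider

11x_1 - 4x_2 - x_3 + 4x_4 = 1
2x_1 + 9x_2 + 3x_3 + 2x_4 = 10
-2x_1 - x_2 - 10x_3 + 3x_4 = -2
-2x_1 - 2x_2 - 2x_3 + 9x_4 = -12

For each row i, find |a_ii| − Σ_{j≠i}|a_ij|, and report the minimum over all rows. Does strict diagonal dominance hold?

2

row 1: |11| − (4+1+4) = 2
row 2: |9| − (2+3+2) = 2
row 3: |-10| − (2+1+3) = 4
row 4: |9| − (2+2+2) = 3
minimum over rows = 2 → strictly diagonally dominant (convergence guaranteed)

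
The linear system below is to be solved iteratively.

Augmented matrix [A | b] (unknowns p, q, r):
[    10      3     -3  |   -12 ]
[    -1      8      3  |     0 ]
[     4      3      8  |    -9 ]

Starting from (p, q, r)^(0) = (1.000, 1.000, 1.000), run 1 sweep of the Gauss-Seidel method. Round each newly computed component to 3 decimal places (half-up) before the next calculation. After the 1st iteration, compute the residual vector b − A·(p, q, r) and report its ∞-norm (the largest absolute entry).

Iteration 1:
  p = (-12 - (3)·1.000 - (-3)·1.000) / (10) = -1.200
  q = (0 - (-1)·-1.200 - (3)·1.000) / (8) = -0.525
  r = (-9 - (4)·-1.200 - (3)·-0.525) / (8) = -0.328
Residual b − A·x = (0.591, 3.984, -0.001); ∞-norm = 3.984

3.984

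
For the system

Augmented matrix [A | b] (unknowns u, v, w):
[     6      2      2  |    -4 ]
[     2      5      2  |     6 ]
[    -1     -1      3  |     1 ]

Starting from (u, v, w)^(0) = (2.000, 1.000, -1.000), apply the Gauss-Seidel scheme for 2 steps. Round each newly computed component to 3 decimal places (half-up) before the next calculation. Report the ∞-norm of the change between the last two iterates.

Iteration 1:
  u = (-4 - (2)·1.000 - (2)·-1.000) / (6) = -0.667
  v = (6 - (2)·-0.667 - (2)·-1.000) / (5) = 1.867
  w = (1 - (-1)·-0.667 - (-1)·1.867) / (3) = 0.733
Iteration 2:
  u = (-4 - (2)·1.867 - (2)·0.733) / (6) = -1.533
  v = (6 - (2)·-1.533 - (2)·0.733) / (5) = 1.520
  w = (1 - (-1)·-1.533 - (-1)·1.520) / (3) = 0.329
Change: (-0.866, -0.347, -0.404) → max |·| = 0.866

0.866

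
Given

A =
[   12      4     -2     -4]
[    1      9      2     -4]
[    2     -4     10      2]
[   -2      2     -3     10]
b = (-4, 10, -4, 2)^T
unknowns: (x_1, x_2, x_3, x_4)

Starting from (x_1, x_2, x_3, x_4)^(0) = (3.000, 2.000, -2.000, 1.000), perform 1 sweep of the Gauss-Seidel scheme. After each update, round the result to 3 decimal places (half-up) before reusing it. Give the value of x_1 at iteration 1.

-1.000

Iteration 1:
  x_1 = (-4 - (4)·2.000 - (-2)·-2.000 - (-4)·1.000) / (12) = -1.000
  x_2 = (10 - (1)·-1.000 - (2)·-2.000 - (-4)·1.000) / (9) = 2.111
  x_3 = (-4 - (2)·-1.000 - (-4)·2.111 - (2)·1.000) / (10) = 0.444
  x_4 = (2 - (-2)·-1.000 - (2)·2.111 - (-3)·0.444) / (10) = -0.289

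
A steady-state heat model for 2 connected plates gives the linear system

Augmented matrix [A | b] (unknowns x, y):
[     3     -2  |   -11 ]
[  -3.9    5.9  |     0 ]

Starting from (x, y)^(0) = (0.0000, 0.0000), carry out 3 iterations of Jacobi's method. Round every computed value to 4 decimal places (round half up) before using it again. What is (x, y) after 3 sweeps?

(-5.2825, -2.4238)

Iteration 1:
  x = (-11 - (-2)·0.0000) / (3) = -3.6667
  y = (0 - (-3.9)·0.0000) / (5.9) = 0.0000
Iteration 2:
  x = (-11 - (-2)·0.0000) / (3) = -3.6667
  y = (0 - (-3.9)·-3.6667) / (5.9) = -2.4238
Iteration 3:
  x = (-11 - (-2)·-2.4238) / (3) = -5.2825
  y = (0 - (-3.9)·-3.6667) / (5.9) = -2.4238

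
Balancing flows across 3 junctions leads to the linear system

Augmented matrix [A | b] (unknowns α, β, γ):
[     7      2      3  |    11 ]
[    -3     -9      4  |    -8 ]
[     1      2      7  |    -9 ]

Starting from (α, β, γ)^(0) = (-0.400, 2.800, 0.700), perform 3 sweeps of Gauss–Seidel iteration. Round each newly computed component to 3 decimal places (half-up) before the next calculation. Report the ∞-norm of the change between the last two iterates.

0.345

Iteration 1:
  α = (11 - (2)·2.800 - (3)·0.700) / (7) = 0.471
  β = (-8 - (-3)·0.471 - (4)·0.700) / (-9) = 1.043
  γ = (-9 - (1)·0.471 - (2)·1.043) / (7) = -1.651
Iteration 2:
  α = (11 - (2)·1.043 - (3)·-1.651) / (7) = 1.981
  β = (-8 - (-3)·1.981 - (4)·-1.651) / (-9) = -0.505
  γ = (-9 - (1)·1.981 - (2)·-0.505) / (7) = -1.424
Iteration 3:
  α = (11 - (2)·-0.505 - (3)·-1.424) / (7) = 2.326
  β = (-8 - (-3)·2.326 - (4)·-1.424) / (-9) = -0.519
  γ = (-9 - (1)·2.326 - (2)·-0.519) / (7) = -1.470
Change: (0.345, -0.014, -0.046) → max |·| = 0.345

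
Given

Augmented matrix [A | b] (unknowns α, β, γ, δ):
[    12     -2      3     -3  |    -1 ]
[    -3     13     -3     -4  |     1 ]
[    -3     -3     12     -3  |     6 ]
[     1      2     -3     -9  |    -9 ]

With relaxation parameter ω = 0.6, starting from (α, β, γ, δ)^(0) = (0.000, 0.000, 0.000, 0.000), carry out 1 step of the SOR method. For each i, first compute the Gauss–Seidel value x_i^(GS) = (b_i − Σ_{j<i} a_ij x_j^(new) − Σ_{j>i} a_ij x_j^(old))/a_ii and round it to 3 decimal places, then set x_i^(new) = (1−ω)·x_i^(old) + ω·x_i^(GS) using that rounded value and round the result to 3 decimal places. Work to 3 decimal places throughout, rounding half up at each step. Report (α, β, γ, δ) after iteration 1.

(-0.050, 0.039, 0.298, 0.542)

Iteration 1:
  α: GS value = (-1 - (-2)·0.000 - (3)·0.000 - (-3)·0.000) / (12) = -0.083;  α ← (1−ω)·0.000 + ω·-0.083 = -0.050
  β: GS value = (1 - (-3)·-0.050 - (-3)·0.000 - (-4)·0.000) / (13) = 0.065;  β ← (1−ω)·0.000 + ω·0.065 = 0.039
  γ: GS value = (6 - (-3)·-0.050 - (-3)·0.039 - (-3)·0.000) / (12) = 0.497;  γ ← (1−ω)·0.000 + ω·0.497 = 0.298
  δ: GS value = (-9 - (1)·-0.050 - (2)·0.039 - (-3)·0.298) / (-9) = 0.904;  δ ← (1−ω)·0.000 + ω·0.904 = 0.542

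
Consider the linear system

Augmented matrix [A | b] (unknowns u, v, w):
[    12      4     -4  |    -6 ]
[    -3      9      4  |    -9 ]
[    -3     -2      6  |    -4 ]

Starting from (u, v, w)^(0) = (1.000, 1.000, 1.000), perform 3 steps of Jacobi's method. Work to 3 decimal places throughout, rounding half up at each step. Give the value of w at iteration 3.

Iteration 1:
  u = (-6 - (4)·1.000 - (-4)·1.000) / (12) = -0.500
  v = (-9 - (-3)·1.000 - (4)·1.000) / (9) = -1.111
  w = (-4 - (-3)·1.000 - (-2)·1.000) / (6) = 0.167
Iteration 2:
  u = (-6 - (4)·-1.111 - (-4)·0.167) / (12) = -0.074
  v = (-9 - (-3)·-0.500 - (4)·0.167) / (9) = -1.241
  w = (-4 - (-3)·-0.500 - (-2)·-1.111) / (6) = -1.287
Iteration 3:
  u = (-6 - (4)·-1.241 - (-4)·-1.287) / (12) = -0.515
  v = (-9 - (-3)·-0.074 - (4)·-1.287) / (9) = -0.453
  w = (-4 - (-3)·-0.074 - (-2)·-1.241) / (6) = -1.117

-1.117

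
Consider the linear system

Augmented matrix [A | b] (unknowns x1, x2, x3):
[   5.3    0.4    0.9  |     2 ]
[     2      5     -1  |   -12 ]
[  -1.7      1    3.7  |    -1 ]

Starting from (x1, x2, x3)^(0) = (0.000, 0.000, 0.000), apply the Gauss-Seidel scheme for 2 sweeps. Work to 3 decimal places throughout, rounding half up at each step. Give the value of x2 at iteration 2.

-2.469

Iteration 1:
  x1 = (2 - (0.4)·0.000 - (0.9)·0.000) / (5.3) = 0.377
  x2 = (-12 - (2)·0.377 - (-1)·0.000) / (5) = -2.551
  x3 = (-1 - (-1.7)·0.377 - (1)·-2.551) / (3.7) = 0.592
Iteration 2:
  x1 = (2 - (0.4)·-2.551 - (0.9)·0.592) / (5.3) = 0.469
  x2 = (-12 - (2)·0.469 - (-1)·0.592) / (5) = -2.469
  x3 = (-1 - (-1.7)·0.469 - (1)·-2.469) / (3.7) = 0.613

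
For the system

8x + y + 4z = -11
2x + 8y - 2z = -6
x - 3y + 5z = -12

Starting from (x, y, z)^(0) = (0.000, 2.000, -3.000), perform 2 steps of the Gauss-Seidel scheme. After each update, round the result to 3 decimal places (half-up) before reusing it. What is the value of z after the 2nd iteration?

Iteration 1:
  x = (-11 - (1)·2.000 - (4)·-3.000) / (8) = -0.125
  y = (-6 - (2)·-0.125 - (-2)·-3.000) / (8) = -1.469
  z = (-12 - (1)·-0.125 - (-3)·-1.469) / (5) = -3.256
Iteration 2:
  x = (-11 - (1)·-1.469 - (4)·-3.256) / (8) = 0.437
  y = (-6 - (2)·0.437 - (-2)·-3.256) / (8) = -1.673
  z = (-12 - (1)·0.437 - (-3)·-1.673) / (5) = -3.491

-3.491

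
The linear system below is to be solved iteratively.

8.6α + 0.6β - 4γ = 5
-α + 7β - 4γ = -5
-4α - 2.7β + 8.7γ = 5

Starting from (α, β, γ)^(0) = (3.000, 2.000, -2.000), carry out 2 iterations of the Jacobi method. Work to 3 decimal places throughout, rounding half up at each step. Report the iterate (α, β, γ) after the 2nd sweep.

(1.879, 0.687, -0.093)

Iteration 1:
  α = (5 - (0.6)·2.000 - (-4)·-2.000) / (8.6) = -0.488
  β = (-5 - (-1)·3.000 - (-4)·-2.000) / (7) = -1.429
  γ = (5 - (-4)·3.000 - (-2.7)·2.000) / (8.7) = 2.575
Iteration 2:
  α = (5 - (0.6)·-1.429 - (-4)·2.575) / (8.6) = 1.879
  β = (-5 - (-1)·-0.488 - (-4)·2.575) / (7) = 0.687
  γ = (5 - (-4)·-0.488 - (-2.7)·-1.429) / (8.7) = -0.093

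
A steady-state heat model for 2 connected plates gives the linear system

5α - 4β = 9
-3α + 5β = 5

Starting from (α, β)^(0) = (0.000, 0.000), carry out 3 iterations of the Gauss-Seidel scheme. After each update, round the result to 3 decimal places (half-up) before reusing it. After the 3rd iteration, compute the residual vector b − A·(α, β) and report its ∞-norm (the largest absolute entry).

1.918

Iteration 1:
  α = (9 - (-4)·0.000) / (5) = 1.800
  β = (5 - (-3)·1.800) / (5) = 2.080
Iteration 2:
  α = (9 - (-4)·2.080) / (5) = 3.464
  β = (5 - (-3)·3.464) / (5) = 3.078
Iteration 3:
  α = (9 - (-4)·3.078) / (5) = 4.262
  β = (5 - (-3)·4.262) / (5) = 3.557
Residual b − A·x = (1.918, 0.001); ∞-norm = 1.918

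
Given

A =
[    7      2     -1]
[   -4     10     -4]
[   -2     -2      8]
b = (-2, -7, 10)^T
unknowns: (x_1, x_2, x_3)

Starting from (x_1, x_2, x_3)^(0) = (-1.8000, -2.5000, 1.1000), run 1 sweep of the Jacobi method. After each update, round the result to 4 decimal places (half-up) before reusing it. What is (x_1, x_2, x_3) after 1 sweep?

Iteration 1:
  x_1 = (-2 - (2)·-2.5000 - (-1)·1.1000) / (7) = 0.5857
  x_2 = (-7 - (-4)·-1.8000 - (-4)·1.1000) / (10) = -0.9800
  x_3 = (10 - (-2)·-1.8000 - (-2)·-2.5000) / (8) = 0.1750

(0.5857, -0.9800, 0.1750)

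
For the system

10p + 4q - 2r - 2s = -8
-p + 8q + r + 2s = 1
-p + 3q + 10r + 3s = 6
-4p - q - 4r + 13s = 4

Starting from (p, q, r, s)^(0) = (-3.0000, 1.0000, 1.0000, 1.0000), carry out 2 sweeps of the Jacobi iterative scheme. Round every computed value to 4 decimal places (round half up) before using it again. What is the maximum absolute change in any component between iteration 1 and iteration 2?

1.0767

Iteration 1:
  p = (-8 - (4)·1.0000 - (-2)·1.0000 - (-2)·1.0000) / (10) = -0.8000
  q = (1 - (-1)·-3.0000 - (1)·1.0000 - (2)·1.0000) / (8) = -0.6250
  r = (6 - (-1)·-3.0000 - (3)·1.0000 - (3)·1.0000) / (10) = -0.3000
  s = (4 - (-4)·-3.0000 - (-1)·1.0000 - (-4)·1.0000) / (13) = -0.2308
Iteration 2:
  p = (-8 - (4)·-0.6250 - (-2)·-0.3000 - (-2)·-0.2308) / (10) = -0.6562
  q = (1 - (-1)·-0.8000 - (1)·-0.3000 - (2)·-0.2308) / (8) = 0.1202
  r = (6 - (-1)·-0.8000 - (3)·-0.6250 - (3)·-0.2308) / (10) = 0.7767
  s = (4 - (-4)·-0.8000 - (-1)·-0.6250 - (-4)·-0.3000) / (13) = -0.0788
Change: (0.1438, 0.7452, 1.0767, 0.1520) → max |·| = 1.0767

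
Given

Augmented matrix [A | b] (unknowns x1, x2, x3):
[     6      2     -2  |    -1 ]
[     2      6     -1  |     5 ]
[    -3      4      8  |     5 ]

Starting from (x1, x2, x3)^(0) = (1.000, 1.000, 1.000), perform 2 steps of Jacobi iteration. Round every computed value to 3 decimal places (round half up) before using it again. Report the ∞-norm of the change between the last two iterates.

Iteration 1:
  x1 = (-1 - (2)·1.000 - (-2)·1.000) / (6) = -0.167
  x2 = (5 - (2)·1.000 - (-1)·1.000) / (6) = 0.667
  x3 = (5 - (-3)·1.000 - (4)·1.000) / (8) = 0.500
Iteration 2:
  x1 = (-1 - (2)·0.667 - (-2)·0.500) / (6) = -0.222
  x2 = (5 - (2)·-0.167 - (-1)·0.500) / (6) = 0.972
  x3 = (5 - (-3)·-0.167 - (4)·0.667) / (8) = 0.229
Change: (-0.055, 0.305, -0.271) → max |·| = 0.305

0.305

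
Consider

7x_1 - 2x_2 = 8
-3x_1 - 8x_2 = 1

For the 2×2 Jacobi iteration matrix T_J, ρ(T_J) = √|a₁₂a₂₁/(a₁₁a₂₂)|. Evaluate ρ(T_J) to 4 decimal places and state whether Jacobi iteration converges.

a₁₂a₂₁/(a₁₁a₂₂) = (-2)·(-3) / ((7)·(-8)) = -0.107143
ρ = √|-0.107143| = √0.107143 = 0.3273
ρ < 1, so Jacobi converges

0.3273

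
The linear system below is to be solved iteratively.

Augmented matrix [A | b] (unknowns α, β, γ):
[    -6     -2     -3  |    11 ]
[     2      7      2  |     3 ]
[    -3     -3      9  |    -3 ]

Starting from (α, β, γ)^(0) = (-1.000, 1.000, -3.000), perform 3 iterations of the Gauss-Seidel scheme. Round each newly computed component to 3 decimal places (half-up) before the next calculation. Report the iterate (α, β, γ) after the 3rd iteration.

Iteration 1:
  α = (11 - (-2)·1.000 - (-3)·-3.000) / (-6) = -0.667
  β = (3 - (2)·-0.667 - (2)·-3.000) / (7) = 1.476
  γ = (-3 - (-3)·-0.667 - (-3)·1.476) / (9) = -0.064
Iteration 2:
  α = (11 - (-2)·1.476 - (-3)·-0.064) / (-6) = -2.293
  β = (3 - (2)·-2.293 - (2)·-0.064) / (7) = 1.102
  γ = (-3 - (-3)·-2.293 - (-3)·1.102) / (9) = -0.730
Iteration 3:
  α = (11 - (-2)·1.102 - (-3)·-0.730) / (-6) = -1.836
  β = (3 - (2)·-1.836 - (2)·-0.730) / (7) = 1.162
  γ = (-3 - (-3)·-1.836 - (-3)·1.162) / (9) = -0.558

(-1.836, 1.162, -0.558)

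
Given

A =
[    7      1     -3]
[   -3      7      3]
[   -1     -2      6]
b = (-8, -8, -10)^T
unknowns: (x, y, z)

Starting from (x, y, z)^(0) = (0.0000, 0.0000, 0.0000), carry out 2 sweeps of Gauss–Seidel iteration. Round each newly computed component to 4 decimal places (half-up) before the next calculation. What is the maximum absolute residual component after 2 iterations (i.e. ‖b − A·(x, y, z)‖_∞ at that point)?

0.3979

Iteration 1:
  x = (-8 - (1)·0.0000 - (-3)·0.0000) / (7) = -1.1429
  y = (-8 - (-3)·-1.1429 - (3)·0.0000) / (7) = -1.6327
  z = (-10 - (-1)·-1.1429 - (-2)·-1.6327) / (6) = -2.4014
Iteration 2:
  x = (-8 - (1)·-1.6327 - (-3)·-2.4014) / (7) = -1.9388
  y = (-8 - (-3)·-1.9388 - (3)·-2.4014) / (7) = -0.9446
  z = (-10 - (-1)·-1.9388 - (-2)·-0.9446) / (6) = -2.3047
Residual b − A·x = (-0.3979, -0.2901, 0.0002); ∞-norm = 0.3979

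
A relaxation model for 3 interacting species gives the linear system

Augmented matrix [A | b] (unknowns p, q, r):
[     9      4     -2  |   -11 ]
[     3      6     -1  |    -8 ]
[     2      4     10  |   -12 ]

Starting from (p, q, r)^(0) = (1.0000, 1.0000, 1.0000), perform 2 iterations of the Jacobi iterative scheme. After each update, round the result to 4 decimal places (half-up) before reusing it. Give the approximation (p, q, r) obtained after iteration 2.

(-0.8815, -0.9111, -0.2444)

Iteration 1:
  p = (-11 - (4)·1.0000 - (-2)·1.0000) / (9) = -1.4444
  q = (-8 - (3)·1.0000 - (-1)·1.0000) / (6) = -1.6667
  r = (-12 - (2)·1.0000 - (4)·1.0000) / (10) = -1.8000
Iteration 2:
  p = (-11 - (4)·-1.6667 - (-2)·-1.8000) / (9) = -0.8815
  q = (-8 - (3)·-1.4444 - (-1)·-1.8000) / (6) = -0.9111
  r = (-12 - (2)·-1.4444 - (4)·-1.6667) / (10) = -0.2444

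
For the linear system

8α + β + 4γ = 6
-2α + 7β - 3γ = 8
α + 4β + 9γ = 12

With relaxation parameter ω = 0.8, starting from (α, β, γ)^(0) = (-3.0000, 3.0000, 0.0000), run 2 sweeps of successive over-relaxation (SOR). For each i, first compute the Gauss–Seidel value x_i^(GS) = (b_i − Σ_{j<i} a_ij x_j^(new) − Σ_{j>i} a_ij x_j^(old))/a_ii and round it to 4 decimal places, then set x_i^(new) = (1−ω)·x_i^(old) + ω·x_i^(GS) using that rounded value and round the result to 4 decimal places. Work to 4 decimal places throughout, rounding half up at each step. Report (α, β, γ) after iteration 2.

(0.1637, 1.4395, 0.6562)

Iteration 1:
  α: GS value = (6 - (1)·3.0000 - (4)·0.0000) / (8) = 0.3750;  α ← (1−ω)·-3.0000 + ω·0.3750 = -0.3000
  β: GS value = (8 - (-2)·-0.3000 - (-3)·0.0000) / (7) = 1.0571;  β ← (1−ω)·3.0000 + ω·1.0571 = 1.4457
  γ: GS value = (12 - (1)·-0.3000 - (4)·1.4457) / (9) = 0.7241;  γ ← (1−ω)·0.0000 + ω·0.7241 = 0.5793
Iteration 2:
  α: GS value = (6 - (1)·1.4457 - (4)·0.5793) / (8) = 0.2796;  α ← (1−ω)·-0.3000 + ω·0.2796 = 0.1637
  β: GS value = (8 - (-2)·0.1637 - (-3)·0.5793) / (7) = 1.4379;  β ← (1−ω)·1.4457 + ω·1.4379 = 1.4395
  γ: GS value = (12 - (1)·0.1637 - (4)·1.4395) / (9) = 0.6754;  γ ← (1−ω)·0.5793 + ω·0.6754 = 0.6562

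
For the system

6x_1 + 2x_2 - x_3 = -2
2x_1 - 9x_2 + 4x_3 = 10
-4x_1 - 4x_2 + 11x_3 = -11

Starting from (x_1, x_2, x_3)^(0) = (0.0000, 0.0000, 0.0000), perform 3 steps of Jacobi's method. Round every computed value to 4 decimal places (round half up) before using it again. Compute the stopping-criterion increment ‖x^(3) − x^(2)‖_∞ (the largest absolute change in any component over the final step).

Iteration 1:
  x_1 = (-2 - (2)·0.0000 - (-1)·0.0000) / (6) = -0.3333
  x_2 = (10 - (2)·0.0000 - (4)·0.0000) / (-9) = -1.1111
  x_3 = (-11 - (-4)·0.0000 - (-4)·0.0000) / (11) = -1.0000
Iteration 2:
  x_1 = (-2 - (2)·-1.1111 - (-1)·-1.0000) / (6) = -0.1296
  x_2 = (10 - (2)·-0.3333 - (4)·-1.0000) / (-9) = -1.6296
  x_3 = (-11 - (-4)·-0.3333 - (-4)·-1.1111) / (11) = -1.5252
Iteration 3:
  x_1 = (-2 - (2)·-1.6296 - (-1)·-1.5252) / (6) = -0.0443
  x_2 = (10 - (2)·-0.1296 - (4)·-1.5252) / (-9) = -1.8178
  x_3 = (-11 - (-4)·-0.1296 - (-4)·-1.6296) / (11) = -1.6397
Change: (0.0853, -0.1882, -0.1145) → max |·| = 0.1882

0.1882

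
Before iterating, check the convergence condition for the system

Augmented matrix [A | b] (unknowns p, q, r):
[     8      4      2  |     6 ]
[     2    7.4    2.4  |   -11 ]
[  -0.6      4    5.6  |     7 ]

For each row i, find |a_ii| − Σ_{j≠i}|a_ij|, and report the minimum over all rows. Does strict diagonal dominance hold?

row 1: |8| − (4+2) = 2
row 2: |7.4| − (2+2.4) = 3
row 3: |5.6| − (0.6+4) = 1
minimum over rows = 1 → strictly diagonally dominant (convergence guaranteed)

1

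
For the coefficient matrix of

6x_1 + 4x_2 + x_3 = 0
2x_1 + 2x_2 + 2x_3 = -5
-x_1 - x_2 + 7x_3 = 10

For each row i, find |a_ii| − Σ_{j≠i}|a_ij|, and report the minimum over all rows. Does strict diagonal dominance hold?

-2

row 1: |6| − (4+1) = 1
row 2: |2| − (2+2) = -2
row 3: |7| − (1+1) = 5
minimum over rows = -2 → not strictly diagonally dominant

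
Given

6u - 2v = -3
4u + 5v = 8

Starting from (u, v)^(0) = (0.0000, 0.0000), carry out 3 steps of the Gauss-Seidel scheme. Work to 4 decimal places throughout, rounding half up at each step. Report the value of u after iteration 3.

Iteration 1:
  u = (-3 - (-2)·0.0000) / (6) = -0.5000
  v = (8 - (4)·-0.5000) / (5) = 2.0000
Iteration 2:
  u = (-3 - (-2)·2.0000) / (6) = 0.1667
  v = (8 - (4)·0.1667) / (5) = 1.4666
Iteration 3:
  u = (-3 - (-2)·1.4666) / (6) = -0.0111
  v = (8 - (4)·-0.0111) / (5) = 1.6089

-0.0111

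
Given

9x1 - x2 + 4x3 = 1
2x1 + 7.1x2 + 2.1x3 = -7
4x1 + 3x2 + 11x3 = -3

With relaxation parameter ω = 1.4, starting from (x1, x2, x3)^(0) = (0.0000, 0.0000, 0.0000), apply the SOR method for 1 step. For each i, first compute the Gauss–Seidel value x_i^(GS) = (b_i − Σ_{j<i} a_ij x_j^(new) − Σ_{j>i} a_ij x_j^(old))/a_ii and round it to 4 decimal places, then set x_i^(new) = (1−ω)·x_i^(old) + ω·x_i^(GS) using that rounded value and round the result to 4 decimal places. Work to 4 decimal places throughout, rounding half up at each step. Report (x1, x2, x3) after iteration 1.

Iteration 1:
  x1: GS value = (1 - (-1)·0.0000 - (4)·0.0000) / (9) = 0.1111;  x1 ← (1−ω)·0.0000 + ω·0.1111 = 0.1555
  x2: GS value = (-7 - (2)·0.1555 - (2.1)·0.0000) / (7.1) = -1.0297;  x2 ← (1−ω)·0.0000 + ω·-1.0297 = -1.4416
  x3: GS value = (-3 - (4)·0.1555 - (3)·-1.4416) / (11) = 0.0639;  x3 ← (1−ω)·0.0000 + ω·0.0639 = 0.0895

(0.1555, -1.4416, 0.0895)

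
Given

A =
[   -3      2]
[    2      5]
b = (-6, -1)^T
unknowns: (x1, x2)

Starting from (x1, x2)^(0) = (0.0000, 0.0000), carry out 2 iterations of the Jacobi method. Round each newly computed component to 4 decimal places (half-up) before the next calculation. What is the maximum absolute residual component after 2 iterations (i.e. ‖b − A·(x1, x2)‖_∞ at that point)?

1.6001

Iteration 1:
  x1 = (-6 - (2)·0.0000) / (-3) = 2.0000
  x2 = (-1 - (2)·0.0000) / (5) = -0.2000
Iteration 2:
  x1 = (-6 - (2)·-0.2000) / (-3) = 1.8667
  x2 = (-1 - (2)·2.0000) / (5) = -1.0000
Residual b − A·x = (1.6001, 0.2666); ∞-norm = 1.6001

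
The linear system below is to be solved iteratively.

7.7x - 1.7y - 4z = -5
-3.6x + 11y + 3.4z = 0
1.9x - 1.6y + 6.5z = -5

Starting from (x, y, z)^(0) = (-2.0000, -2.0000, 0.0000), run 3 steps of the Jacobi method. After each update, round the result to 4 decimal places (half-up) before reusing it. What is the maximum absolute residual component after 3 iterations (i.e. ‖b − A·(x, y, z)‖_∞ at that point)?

0.4977

Iteration 1:
  x = (-5 - (-1.7)·-2.0000 - (-4)·0.0000) / (7.7) = -1.0909
  y = (0 - (-3.6)·-2.0000 - (3.4)·0.0000) / (11) = -0.6545
  z = (-5 - (1.9)·-2.0000 - (-1.6)·-2.0000) / (6.5) = -0.6769
Iteration 2:
  x = (-5 - (-1.7)·-0.6545 - (-4)·-0.6769) / (7.7) = -1.1455
  y = (0 - (-3.6)·-1.0909 - (3.4)·-0.6769) / (11) = -0.1478
  z = (-5 - (1.9)·-1.0909 - (-1.6)·-0.6545) / (6.5) = -0.6115
Iteration 3:
  x = (-5 - (-1.7)·-0.1478 - (-4)·-0.6115) / (7.7) = -0.9996
  y = (0 - (-3.6)·-1.1455 - (3.4)·-0.6115) / (11) = -0.1859
  z = (-5 - (1.9)·-1.1455 - (-1.6)·-0.1478) / (6.5) = -0.4708
Residual b − A·x = (0.4977, 0.0471, -0.3380); ∞-norm = 0.4977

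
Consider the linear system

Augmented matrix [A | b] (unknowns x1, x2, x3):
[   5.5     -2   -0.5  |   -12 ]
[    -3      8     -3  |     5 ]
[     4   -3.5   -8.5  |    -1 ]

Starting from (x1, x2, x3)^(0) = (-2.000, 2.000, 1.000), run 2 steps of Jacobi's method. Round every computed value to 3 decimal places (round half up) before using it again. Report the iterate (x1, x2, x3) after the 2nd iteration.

Iteration 1:
  x1 = (-12 - (-2)·2.000 - (-0.5)·1.000) / (5.5) = -1.364
  x2 = (5 - (-3)·-2.000 - (-3)·1.000) / (8) = 0.250
  x3 = (-1 - (4)·-2.000 - (-3.5)·2.000) / (-8.5) = -1.647
Iteration 2:
  x1 = (-12 - (-2)·0.250 - (-0.5)·-1.647) / (5.5) = -2.241
  x2 = (5 - (-3)·-1.364 - (-3)·-1.647) / (8) = -0.504
  x3 = (-1 - (4)·-1.364 - (-3.5)·0.250) / (-8.5) = -0.627

(-2.241, -0.504, -0.627)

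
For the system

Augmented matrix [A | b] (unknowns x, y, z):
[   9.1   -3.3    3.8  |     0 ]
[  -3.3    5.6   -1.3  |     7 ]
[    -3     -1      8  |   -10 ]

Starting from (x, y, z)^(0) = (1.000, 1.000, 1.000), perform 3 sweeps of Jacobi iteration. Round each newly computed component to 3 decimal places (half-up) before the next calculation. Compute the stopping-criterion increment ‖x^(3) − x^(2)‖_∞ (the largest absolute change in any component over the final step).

0.599

Iteration 1:
  x = (0 - (-3.3)·1.000 - (3.8)·1.000) / (9.1) = -0.055
  y = (7 - (-3.3)·1.000 - (-1.3)·1.000) / (5.6) = 2.071
  z = (-10 - (-3)·1.000 - (-1)·1.000) / (8) = -0.750
Iteration 2:
  x = (0 - (-3.3)·2.071 - (3.8)·-0.750) / (9.1) = 1.064
  y = (7 - (-3.3)·-0.055 - (-1.3)·-0.750) / (5.6) = 1.043
  z = (-10 - (-3)·-0.055 - (-1)·2.071) / (8) = -1.012
Iteration 3:
  x = (0 - (-3.3)·1.043 - (3.8)·-1.012) / (9.1) = 0.801
  y = (7 - (-3.3)·1.064 - (-1.3)·-1.012) / (5.6) = 1.642
  z = (-10 - (-3)·1.064 - (-1)·1.043) / (8) = -0.721
Change: (-0.263, 0.599, 0.291) → max |·| = 0.599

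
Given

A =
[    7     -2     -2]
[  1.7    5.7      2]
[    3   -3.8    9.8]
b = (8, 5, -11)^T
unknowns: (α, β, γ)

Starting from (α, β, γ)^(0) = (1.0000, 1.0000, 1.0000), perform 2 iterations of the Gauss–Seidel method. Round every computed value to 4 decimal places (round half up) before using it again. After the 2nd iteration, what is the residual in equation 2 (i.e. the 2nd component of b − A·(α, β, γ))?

-1.5931

Iteration 1:
  α = (8 - (-2)·1.0000 - (-2)·1.0000) / (7) = 1.7143
  β = (5 - (1.7)·1.7143 - (2)·1.0000) / (5.7) = 0.0150
  γ = (-11 - (3)·1.7143 - (-3.8)·0.0150) / (9.8) = -1.6414
Iteration 2:
  α = (8 - (-2)·0.0150 - (-2)·-1.6414) / (7) = 0.6782
  β = (5 - (1.7)·0.6782 - (2)·-1.6414) / (5.7) = 1.2509
  γ = (-11 - (3)·0.6782 - (-3.8)·1.2509) / (9.8) = -0.8450
Residual b − A·x = (4.0644, -1.5931, -0.0002)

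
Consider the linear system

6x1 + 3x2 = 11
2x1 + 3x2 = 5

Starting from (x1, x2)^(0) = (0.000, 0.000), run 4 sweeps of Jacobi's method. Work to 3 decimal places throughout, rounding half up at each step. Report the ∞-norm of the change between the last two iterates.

0.407

Iteration 1:
  x1 = (11 - (3)·0.000) / (6) = 1.833
  x2 = (5 - (2)·0.000) / (3) = 1.667
Iteration 2:
  x1 = (11 - (3)·1.667) / (6) = 1.000
  x2 = (5 - (2)·1.833) / (3) = 0.445
Iteration 3:
  x1 = (11 - (3)·0.445) / (6) = 1.611
  x2 = (5 - (2)·1.000) / (3) = 1.000
Iteration 4:
  x1 = (11 - (3)·1.000) / (6) = 1.333
  x2 = (5 - (2)·1.611) / (3) = 0.593
Change: (-0.278, -0.407) → max |·| = 0.407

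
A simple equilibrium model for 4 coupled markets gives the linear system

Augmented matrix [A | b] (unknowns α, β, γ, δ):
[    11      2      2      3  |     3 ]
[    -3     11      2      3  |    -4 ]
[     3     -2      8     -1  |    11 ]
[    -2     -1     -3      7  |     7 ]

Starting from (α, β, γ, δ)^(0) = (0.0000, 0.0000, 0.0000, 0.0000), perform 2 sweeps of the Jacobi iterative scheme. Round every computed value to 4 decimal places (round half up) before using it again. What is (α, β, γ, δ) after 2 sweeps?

(-0.1839, -0.8120, 1.3068, 1.6153)

Iteration 1:
  α = (3 - (2)·0.0000 - (2)·0.0000 - (3)·0.0000) / (11) = 0.2727
  β = (-4 - (-3)·0.0000 - (2)·0.0000 - (3)·0.0000) / (11) = -0.3636
  γ = (11 - (3)·0.0000 - (-2)·0.0000 - (-1)·0.0000) / (8) = 1.3750
  δ = (7 - (-2)·0.0000 - (-1)·0.0000 - (-3)·0.0000) / (7) = 1.0000
Iteration 2:
  α = (3 - (2)·-0.3636 - (2)·1.3750 - (3)·1.0000) / (11) = -0.1839
  β = (-4 - (-3)·0.2727 - (2)·1.3750 - (3)·1.0000) / (11) = -0.8120
  γ = (11 - (3)·0.2727 - (-2)·-0.3636 - (-1)·1.0000) / (8) = 1.3068
  δ = (7 - (-2)·0.2727 - (-1)·-0.3636 - (-3)·1.3750) / (7) = 1.6153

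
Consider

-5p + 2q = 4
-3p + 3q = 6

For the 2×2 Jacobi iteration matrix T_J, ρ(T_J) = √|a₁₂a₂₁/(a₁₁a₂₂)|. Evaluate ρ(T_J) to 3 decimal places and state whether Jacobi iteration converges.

0.632

a₁₂a₂₁/(a₁₁a₂₂) = (2)·(-3) / ((-5)·(3)) = 0.400000
ρ = √|0.400000| = √0.400000 = 0.632
ρ < 1, so Jacobi converges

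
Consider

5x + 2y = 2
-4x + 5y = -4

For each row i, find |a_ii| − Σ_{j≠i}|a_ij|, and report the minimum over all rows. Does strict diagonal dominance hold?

row 1: |5| − (2) = 3
row 2: |5| − (4) = 1
minimum over rows = 1 → strictly diagonally dominant (convergence guaranteed)

1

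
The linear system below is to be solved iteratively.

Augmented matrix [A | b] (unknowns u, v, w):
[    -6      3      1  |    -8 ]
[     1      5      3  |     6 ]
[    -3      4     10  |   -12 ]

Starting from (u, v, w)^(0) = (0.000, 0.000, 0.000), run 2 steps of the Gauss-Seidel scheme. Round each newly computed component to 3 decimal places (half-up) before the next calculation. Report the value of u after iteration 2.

1.604

Iteration 1:
  u = (-8 - (3)·0.000 - (1)·0.000) / (-6) = 1.333
  v = (6 - (1)·1.333 - (3)·0.000) / (5) = 0.933
  w = (-12 - (-3)·1.333 - (4)·0.933) / (10) = -1.173
Iteration 2:
  u = (-8 - (3)·0.933 - (1)·-1.173) / (-6) = 1.604
  v = (6 - (1)·1.604 - (3)·-1.173) / (5) = 1.583
  w = (-12 - (-3)·1.604 - (4)·1.583) / (10) = -1.352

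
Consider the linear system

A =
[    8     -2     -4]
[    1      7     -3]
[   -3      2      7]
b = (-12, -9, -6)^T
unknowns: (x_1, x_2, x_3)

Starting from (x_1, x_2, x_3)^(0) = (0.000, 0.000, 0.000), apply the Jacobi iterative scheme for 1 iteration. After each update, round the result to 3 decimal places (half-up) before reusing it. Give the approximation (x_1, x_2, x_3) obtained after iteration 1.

(-1.500, -1.286, -0.857)

Iteration 1:
  x_1 = (-12 - (-2)·0.000 - (-4)·0.000) / (8) = -1.500
  x_2 = (-9 - (1)·0.000 - (-3)·0.000) / (7) = -1.286
  x_3 = (-6 - (-3)·0.000 - (2)·0.000) / (7) = -0.857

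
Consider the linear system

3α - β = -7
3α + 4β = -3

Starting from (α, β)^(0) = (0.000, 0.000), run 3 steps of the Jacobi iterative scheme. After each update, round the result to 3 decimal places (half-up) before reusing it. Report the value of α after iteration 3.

Iteration 1:
  α = (-7 - (-1)·0.000) / (3) = -2.333
  β = (-3 - (3)·0.000) / (4) = -0.750
Iteration 2:
  α = (-7 - (-1)·-0.750) / (3) = -2.583
  β = (-3 - (3)·-2.333) / (4) = 1.000
Iteration 3:
  α = (-7 - (-1)·1.000) / (3) = -2.000
  β = (-3 - (3)·-2.583) / (4) = 1.187

-2.000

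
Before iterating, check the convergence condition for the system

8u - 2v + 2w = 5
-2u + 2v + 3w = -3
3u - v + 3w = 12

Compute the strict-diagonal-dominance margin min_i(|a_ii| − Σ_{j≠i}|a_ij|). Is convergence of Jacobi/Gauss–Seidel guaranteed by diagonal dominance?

row 1: |8| − (2+2) = 4
row 2: |2| − (2+3) = -3
row 3: |3| − (3+1) = -1
minimum over rows = -3 → not strictly diagonally dominant

-3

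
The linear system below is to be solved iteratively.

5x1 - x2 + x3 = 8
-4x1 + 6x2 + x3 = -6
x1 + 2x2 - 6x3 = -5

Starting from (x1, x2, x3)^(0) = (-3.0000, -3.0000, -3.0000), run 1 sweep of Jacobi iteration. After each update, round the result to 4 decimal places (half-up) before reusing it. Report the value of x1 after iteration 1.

Iteration 1:
  x1 = (8 - (-1)·-3.0000 - (1)·-3.0000) / (5) = 1.6000
  x2 = (-6 - (-4)·-3.0000 - (1)·-3.0000) / (6) = -2.5000
  x3 = (-5 - (1)·-3.0000 - (2)·-3.0000) / (-6) = -0.6667

1.6000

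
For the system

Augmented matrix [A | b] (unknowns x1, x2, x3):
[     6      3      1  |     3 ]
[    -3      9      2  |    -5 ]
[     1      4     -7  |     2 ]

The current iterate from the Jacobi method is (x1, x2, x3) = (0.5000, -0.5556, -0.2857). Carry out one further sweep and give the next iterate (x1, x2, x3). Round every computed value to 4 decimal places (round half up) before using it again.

(0.8254, -0.3254, -0.5318)

One sweep:
  x1 = (3 - (3)·-0.5556 - (1)·-0.2857) / (6) = 0.8254
  x2 = (-5 - (-3)·0.5000 - (2)·-0.2857) / (9) = -0.3254
  x3 = (2 - (1)·0.5000 - (4)·-0.5556) / (-7) = -0.5318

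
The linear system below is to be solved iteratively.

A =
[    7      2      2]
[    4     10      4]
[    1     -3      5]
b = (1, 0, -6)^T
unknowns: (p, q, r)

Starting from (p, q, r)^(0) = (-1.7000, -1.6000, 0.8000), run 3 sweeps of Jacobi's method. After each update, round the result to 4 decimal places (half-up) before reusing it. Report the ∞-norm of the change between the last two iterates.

Iteration 1:
  p = (1 - (2)·-1.6000 - (2)·0.8000) / (7) = 0.3714
  q = (0 - (4)·-1.7000 - (4)·0.8000) / (10) = 0.3600
  r = (-6 - (1)·-1.7000 - (-3)·-1.6000) / (5) = -1.8200
Iteration 2:
  p = (1 - (2)·0.3600 - (2)·-1.8200) / (7) = 0.5600
  q = (0 - (4)·0.3714 - (4)·-1.8200) / (10) = 0.5794
  r = (-6 - (1)·0.3714 - (-3)·0.3600) / (5) = -1.0583
Iteration 3:
  p = (1 - (2)·0.5794 - (2)·-1.0583) / (7) = 0.2797
  q = (0 - (4)·0.5600 - (4)·-1.0583) / (10) = 0.1993
  r = (-6 - (1)·0.5600 - (-3)·0.5794) / (5) = -0.9644
Change: (-0.2803, -0.3801, 0.0939) → max |·| = 0.3801

0.3801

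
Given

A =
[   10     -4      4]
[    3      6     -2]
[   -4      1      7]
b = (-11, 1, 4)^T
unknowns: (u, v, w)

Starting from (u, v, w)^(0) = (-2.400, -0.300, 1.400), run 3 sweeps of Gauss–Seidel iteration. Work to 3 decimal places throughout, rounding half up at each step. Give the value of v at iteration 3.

Iteration 1:
  u = (-11 - (-4)·-0.300 - (4)·1.400) / (10) = -1.780
  v = (1 - (3)·-1.780 - (-2)·1.400) / (6) = 1.523
  w = (4 - (-4)·-1.780 - (1)·1.523) / (7) = -0.663
Iteration 2:
  u = (-11 - (-4)·1.523 - (4)·-0.663) / (10) = -0.226
  v = (1 - (3)·-0.226 - (-2)·-0.663) / (6) = 0.059
  w = (4 - (-4)·-0.226 - (1)·0.059) / (7) = 0.434
Iteration 3:
  u = (-11 - (-4)·0.059 - (4)·0.434) / (10) = -1.250
  v = (1 - (3)·-1.250 - (-2)·0.434) / (6) = 0.936
  w = (4 - (-4)·-1.250 - (1)·0.936) / (7) = -0.277

0.936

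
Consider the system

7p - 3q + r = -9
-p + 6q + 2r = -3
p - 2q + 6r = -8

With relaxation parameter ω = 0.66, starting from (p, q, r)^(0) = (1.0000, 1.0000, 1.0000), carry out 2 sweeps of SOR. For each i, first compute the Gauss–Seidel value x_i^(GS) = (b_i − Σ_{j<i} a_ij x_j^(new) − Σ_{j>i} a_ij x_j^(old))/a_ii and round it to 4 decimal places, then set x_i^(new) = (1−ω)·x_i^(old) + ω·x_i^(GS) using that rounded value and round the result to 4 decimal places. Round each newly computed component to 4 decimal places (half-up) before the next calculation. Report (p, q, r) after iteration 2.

Iteration 1:
  p: GS value = (-9 - (-3)·1.0000 - (1)·1.0000) / (7) = -1.0000;  p ← (1−ω)·1.0000 + ω·-1.0000 = -0.3200
  q: GS value = (-3 - (-1)·-0.3200 - (2)·1.0000) / (6) = -0.8867;  q ← (1−ω)·1.0000 + ω·-0.8867 = -0.2452
  r: GS value = (-8 - (1)·-0.3200 - (-2)·-0.2452) / (6) = -1.3617;  r ← (1−ω)·1.0000 + ω·-1.3617 = -0.5587
Iteration 2:
  p: GS value = (-9 - (-3)·-0.2452 - (1)·-0.5587) / (7) = -1.3110;  p ← (1−ω)·-0.3200 + ω·-1.3110 = -0.9741
  q: GS value = (-3 - (-1)·-0.9741 - (2)·-0.5587) / (6) = -0.4761;  q ← (1−ω)·-0.2452 + ω·-0.4761 = -0.3976
  r: GS value = (-8 - (1)·-0.9741 - (-2)·-0.3976) / (6) = -1.3035;  r ← (1−ω)·-0.5587 + ω·-1.3035 = -1.0503

(-0.9741, -0.3976, -1.0503)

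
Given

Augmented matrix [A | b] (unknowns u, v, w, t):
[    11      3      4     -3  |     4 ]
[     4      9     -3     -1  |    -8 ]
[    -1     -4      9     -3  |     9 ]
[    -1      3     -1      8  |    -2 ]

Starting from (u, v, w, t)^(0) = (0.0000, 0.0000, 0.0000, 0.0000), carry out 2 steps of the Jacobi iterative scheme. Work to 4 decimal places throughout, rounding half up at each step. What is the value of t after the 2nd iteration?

Iteration 1:
  u = (4 - (3)·0.0000 - (4)·0.0000 - (-3)·0.0000) / (11) = 0.3636
  v = (-8 - (4)·0.0000 - (-3)·0.0000 - (-1)·0.0000) / (9) = -0.8889
  w = (9 - (-1)·0.0000 - (-4)·0.0000 - (-3)·0.0000) / (9) = 1.0000
  t = (-2 - (-1)·0.0000 - (3)·0.0000 - (-1)·0.0000) / (8) = -0.2500
Iteration 2:
  u = (4 - (3)·-0.8889 - (4)·1.0000 - (-3)·-0.2500) / (11) = 0.1742
  v = (-8 - (4)·0.3636 - (-3)·1.0000 - (-1)·-0.2500) / (9) = -0.7449
  w = (9 - (-1)·0.3636 - (-4)·-0.8889 - (-3)·-0.2500) / (9) = 0.5620
  t = (-2 - (-1)·0.3636 - (3)·-0.8889 - (-1)·1.0000) / (8) = 0.2538

0.2538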